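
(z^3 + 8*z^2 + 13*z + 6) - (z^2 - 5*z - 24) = z^3 + 7*z^2 + 18*z + 30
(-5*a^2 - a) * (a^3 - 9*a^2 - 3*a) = -5*a^5 + 44*a^4 + 24*a^3 + 3*a^2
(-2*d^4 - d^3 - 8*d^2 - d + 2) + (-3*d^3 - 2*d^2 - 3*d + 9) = -2*d^4 - 4*d^3 - 10*d^2 - 4*d + 11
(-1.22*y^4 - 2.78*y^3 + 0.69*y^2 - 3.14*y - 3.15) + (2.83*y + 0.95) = -1.22*y^4 - 2.78*y^3 + 0.69*y^2 - 0.31*y - 2.2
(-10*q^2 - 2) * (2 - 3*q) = 30*q^3 - 20*q^2 + 6*q - 4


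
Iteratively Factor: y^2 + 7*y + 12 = (y + 3)*(y + 4)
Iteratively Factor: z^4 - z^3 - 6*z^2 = (z)*(z^3 - z^2 - 6*z) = z^2*(z^2 - z - 6) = z^2*(z - 3)*(z + 2)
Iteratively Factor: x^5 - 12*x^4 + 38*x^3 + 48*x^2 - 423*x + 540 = (x - 3)*(x^4 - 9*x^3 + 11*x^2 + 81*x - 180) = (x - 5)*(x - 3)*(x^3 - 4*x^2 - 9*x + 36) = (x - 5)*(x - 3)^2*(x^2 - x - 12) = (x - 5)*(x - 4)*(x - 3)^2*(x + 3)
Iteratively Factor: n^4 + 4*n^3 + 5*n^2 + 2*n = (n + 2)*(n^3 + 2*n^2 + n) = n*(n + 2)*(n^2 + 2*n + 1) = n*(n + 1)*(n + 2)*(n + 1)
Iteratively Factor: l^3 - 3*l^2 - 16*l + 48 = (l + 4)*(l^2 - 7*l + 12) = (l - 4)*(l + 4)*(l - 3)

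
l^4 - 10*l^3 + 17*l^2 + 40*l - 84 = (l - 7)*(l - 3)*(l - 2)*(l + 2)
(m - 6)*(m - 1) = m^2 - 7*m + 6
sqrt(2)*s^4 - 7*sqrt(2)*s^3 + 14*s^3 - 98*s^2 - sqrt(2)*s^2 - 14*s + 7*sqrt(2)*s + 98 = (s - 7)*(s - 1)*(s + 7*sqrt(2))*(sqrt(2)*s + sqrt(2))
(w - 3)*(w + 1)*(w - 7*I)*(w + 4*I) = w^4 - 2*w^3 - 3*I*w^3 + 25*w^2 + 6*I*w^2 - 56*w + 9*I*w - 84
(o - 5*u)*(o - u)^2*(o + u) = o^4 - 6*o^3*u + 4*o^2*u^2 + 6*o*u^3 - 5*u^4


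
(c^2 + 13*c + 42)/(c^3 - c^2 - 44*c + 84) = (c + 6)/(c^2 - 8*c + 12)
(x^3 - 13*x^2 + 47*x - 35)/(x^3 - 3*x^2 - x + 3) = (x^2 - 12*x + 35)/(x^2 - 2*x - 3)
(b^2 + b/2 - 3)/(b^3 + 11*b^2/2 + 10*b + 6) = (2*b - 3)/(2*b^2 + 7*b + 6)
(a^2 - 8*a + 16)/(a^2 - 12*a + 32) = (a - 4)/(a - 8)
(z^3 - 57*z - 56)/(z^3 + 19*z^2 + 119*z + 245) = (z^2 - 7*z - 8)/(z^2 + 12*z + 35)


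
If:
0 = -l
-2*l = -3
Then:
No Solution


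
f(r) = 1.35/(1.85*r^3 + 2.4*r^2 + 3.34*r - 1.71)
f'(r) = 1.35*(-5.55*r^2 - 4.8*r - 3.34)/(1.85*r^3 + 2.4*r^2 + 3.34*r - 1.71)^2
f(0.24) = -1.81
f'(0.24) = -11.72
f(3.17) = 0.01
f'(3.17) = -0.01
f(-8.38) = -0.00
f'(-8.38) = -0.00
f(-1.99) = -0.10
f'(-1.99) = -0.12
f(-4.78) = -0.01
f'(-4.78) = -0.01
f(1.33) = 0.12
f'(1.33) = -0.21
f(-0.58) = -0.42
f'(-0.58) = -0.32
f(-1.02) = -0.29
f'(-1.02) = -0.27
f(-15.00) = -0.00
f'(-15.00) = -0.00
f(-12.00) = -0.00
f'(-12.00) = -0.00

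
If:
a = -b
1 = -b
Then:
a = 1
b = -1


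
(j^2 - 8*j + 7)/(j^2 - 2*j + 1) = (j - 7)/(j - 1)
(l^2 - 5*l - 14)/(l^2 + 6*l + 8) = (l - 7)/(l + 4)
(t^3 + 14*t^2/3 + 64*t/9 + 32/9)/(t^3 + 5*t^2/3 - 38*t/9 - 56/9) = (3*t^2 + 10*t + 8)/(3*t^2 + t - 14)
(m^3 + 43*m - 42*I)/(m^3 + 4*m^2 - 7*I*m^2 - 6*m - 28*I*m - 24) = (m + 7*I)/(m + 4)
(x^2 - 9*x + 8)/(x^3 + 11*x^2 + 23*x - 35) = (x - 8)/(x^2 + 12*x + 35)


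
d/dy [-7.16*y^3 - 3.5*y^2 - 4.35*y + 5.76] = -21.48*y^2 - 7.0*y - 4.35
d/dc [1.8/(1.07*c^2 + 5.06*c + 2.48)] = (-3.852*c - 9.108)/(1.07*c^2 + 5.06*c + 2.48)^2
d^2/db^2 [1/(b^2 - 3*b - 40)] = 2*(b^2 - 3*b - (2*b - 3)^2 - 40)/(-b^2 + 3*b + 40)^3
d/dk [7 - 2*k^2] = -4*k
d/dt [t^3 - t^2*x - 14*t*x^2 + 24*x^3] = 3*t^2 - 2*t*x - 14*x^2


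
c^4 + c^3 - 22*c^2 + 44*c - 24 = (c - 2)^2*(c - 1)*(c + 6)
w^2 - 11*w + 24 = (w - 8)*(w - 3)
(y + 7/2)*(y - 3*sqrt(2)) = y^2 - 3*sqrt(2)*y + 7*y/2 - 21*sqrt(2)/2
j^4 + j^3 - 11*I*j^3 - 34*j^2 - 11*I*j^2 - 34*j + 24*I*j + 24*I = (j + 1)*(j - 6*I)*(j - 4*I)*(j - I)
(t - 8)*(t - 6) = t^2 - 14*t + 48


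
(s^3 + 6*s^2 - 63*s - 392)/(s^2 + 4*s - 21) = (s^2 - s - 56)/(s - 3)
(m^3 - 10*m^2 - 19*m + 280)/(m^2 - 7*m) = m - 3 - 40/m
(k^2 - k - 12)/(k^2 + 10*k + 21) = (k - 4)/(k + 7)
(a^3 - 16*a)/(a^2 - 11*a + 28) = a*(a + 4)/(a - 7)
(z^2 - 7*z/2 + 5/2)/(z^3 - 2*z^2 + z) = (z - 5/2)/(z*(z - 1))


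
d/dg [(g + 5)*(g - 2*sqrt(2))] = 2*g - 2*sqrt(2) + 5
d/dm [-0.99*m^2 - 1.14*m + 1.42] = -1.98*m - 1.14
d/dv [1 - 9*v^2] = -18*v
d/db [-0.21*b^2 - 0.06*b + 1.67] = -0.42*b - 0.06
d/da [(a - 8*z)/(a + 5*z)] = 13*z/(a + 5*z)^2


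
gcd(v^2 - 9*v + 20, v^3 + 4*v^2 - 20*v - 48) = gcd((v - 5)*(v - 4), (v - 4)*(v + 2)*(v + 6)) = v - 4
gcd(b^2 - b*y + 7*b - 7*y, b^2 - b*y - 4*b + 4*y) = -b + y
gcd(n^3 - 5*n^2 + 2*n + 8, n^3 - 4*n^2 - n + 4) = n^2 - 3*n - 4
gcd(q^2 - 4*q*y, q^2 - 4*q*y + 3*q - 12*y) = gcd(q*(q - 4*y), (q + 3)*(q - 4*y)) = -q + 4*y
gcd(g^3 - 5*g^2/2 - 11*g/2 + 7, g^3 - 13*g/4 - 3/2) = 1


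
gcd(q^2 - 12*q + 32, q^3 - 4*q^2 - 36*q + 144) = q - 4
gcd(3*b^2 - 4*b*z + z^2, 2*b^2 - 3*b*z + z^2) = -b + z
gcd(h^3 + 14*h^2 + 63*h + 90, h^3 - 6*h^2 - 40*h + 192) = h + 6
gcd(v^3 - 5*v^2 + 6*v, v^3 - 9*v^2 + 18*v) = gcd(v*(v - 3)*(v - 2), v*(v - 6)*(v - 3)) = v^2 - 3*v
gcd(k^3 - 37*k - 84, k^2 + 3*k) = k + 3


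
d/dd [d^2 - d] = 2*d - 1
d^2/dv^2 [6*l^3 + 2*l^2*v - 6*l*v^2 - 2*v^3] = -12*l - 12*v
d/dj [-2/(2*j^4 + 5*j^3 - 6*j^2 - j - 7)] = 2*(8*j^3 + 15*j^2 - 12*j - 1)/(-2*j^4 - 5*j^3 + 6*j^2 + j + 7)^2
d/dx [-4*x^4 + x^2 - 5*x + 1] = -16*x^3 + 2*x - 5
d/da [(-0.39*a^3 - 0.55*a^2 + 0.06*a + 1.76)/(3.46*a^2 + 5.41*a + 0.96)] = (-1.3494*a^4 - 4.2198*a^3 - 4.3063*a^2 - 13.2352*a - 9.464)/(11.9716*a^4 + 37.4372*a^3 + 35.9113*a^2 + 10.3872*a + 0.9216)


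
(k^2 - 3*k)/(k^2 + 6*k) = (k - 3)/(k + 6)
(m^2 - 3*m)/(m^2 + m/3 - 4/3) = 3*m*(m - 3)/(3*m^2 + m - 4)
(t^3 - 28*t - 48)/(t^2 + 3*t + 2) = (t^2 - 2*t - 24)/(t + 1)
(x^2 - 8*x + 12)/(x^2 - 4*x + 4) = (x - 6)/(x - 2)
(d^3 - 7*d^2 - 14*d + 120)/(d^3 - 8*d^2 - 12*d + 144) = (d - 5)/(d - 6)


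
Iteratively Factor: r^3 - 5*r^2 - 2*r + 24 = (r - 4)*(r^2 - r - 6) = (r - 4)*(r - 3)*(r + 2)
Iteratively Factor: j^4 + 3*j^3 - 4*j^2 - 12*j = (j + 2)*(j^3 + j^2 - 6*j) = (j - 2)*(j + 2)*(j^2 + 3*j) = (j - 2)*(j + 2)*(j + 3)*(j)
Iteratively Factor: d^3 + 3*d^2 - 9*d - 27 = (d + 3)*(d^2 - 9) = (d - 3)*(d + 3)*(d + 3)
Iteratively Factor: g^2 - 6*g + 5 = (g - 5)*(g - 1)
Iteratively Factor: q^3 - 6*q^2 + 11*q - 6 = (q - 2)*(q^2 - 4*q + 3) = (q - 2)*(q - 1)*(q - 3)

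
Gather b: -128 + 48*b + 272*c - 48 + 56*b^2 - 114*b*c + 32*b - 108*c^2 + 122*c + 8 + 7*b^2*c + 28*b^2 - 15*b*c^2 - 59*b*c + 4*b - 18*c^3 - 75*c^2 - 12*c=b^2*(7*c + 84) + b*(-15*c^2 - 173*c + 84) - 18*c^3 - 183*c^2 + 382*c - 168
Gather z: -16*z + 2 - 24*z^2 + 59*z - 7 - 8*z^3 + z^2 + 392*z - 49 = -8*z^3 - 23*z^2 + 435*z - 54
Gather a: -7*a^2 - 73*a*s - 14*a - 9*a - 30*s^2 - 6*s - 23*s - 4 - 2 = -7*a^2 + a*(-73*s - 23) - 30*s^2 - 29*s - 6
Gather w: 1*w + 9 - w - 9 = 0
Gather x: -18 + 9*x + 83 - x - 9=8*x + 56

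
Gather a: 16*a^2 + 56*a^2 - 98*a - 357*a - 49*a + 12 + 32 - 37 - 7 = 72*a^2 - 504*a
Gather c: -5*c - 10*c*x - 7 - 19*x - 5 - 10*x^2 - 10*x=c*(-10*x - 5) - 10*x^2 - 29*x - 12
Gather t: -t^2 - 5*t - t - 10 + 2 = -t^2 - 6*t - 8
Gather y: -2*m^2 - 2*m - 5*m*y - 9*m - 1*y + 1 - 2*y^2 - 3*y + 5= -2*m^2 - 11*m - 2*y^2 + y*(-5*m - 4) + 6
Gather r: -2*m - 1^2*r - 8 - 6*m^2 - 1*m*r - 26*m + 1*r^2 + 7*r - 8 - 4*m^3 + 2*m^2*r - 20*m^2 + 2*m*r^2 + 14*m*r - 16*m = -4*m^3 - 26*m^2 - 44*m + r^2*(2*m + 1) + r*(2*m^2 + 13*m + 6) - 16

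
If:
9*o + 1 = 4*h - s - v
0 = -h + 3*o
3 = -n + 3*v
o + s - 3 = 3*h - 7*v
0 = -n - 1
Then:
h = 0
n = -1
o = 0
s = -5/3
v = 2/3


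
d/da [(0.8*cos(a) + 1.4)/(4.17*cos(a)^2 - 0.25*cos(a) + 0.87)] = (3.336*cos(a)^2 + 11.676*cos(a) - 1.046)*sin(a)/(17.3889*cos(a)^4 - 2.085*cos(a)^3 + 7.3183*cos(a)^2 - 0.435*cos(a) + 0.7569)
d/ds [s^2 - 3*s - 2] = 2*s - 3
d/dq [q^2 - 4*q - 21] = 2*q - 4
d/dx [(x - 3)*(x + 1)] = 2*x - 2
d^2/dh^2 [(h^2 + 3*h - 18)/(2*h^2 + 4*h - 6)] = (h^3 - 45*h^2 - 81*h - 99)/(h^6 + 6*h^5 + 3*h^4 - 28*h^3 - 9*h^2 + 54*h - 27)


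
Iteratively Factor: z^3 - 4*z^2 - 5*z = (z + 1)*(z^2 - 5*z) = (z - 5)*(z + 1)*(z)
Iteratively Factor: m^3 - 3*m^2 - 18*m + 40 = (m - 5)*(m^2 + 2*m - 8) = (m - 5)*(m - 2)*(m + 4)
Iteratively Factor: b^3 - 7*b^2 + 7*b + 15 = (b - 3)*(b^2 - 4*b - 5) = (b - 5)*(b - 3)*(b + 1)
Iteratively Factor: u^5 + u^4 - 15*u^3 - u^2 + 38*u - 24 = (u - 1)*(u^4 + 2*u^3 - 13*u^2 - 14*u + 24) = (u - 1)*(u + 2)*(u^3 - 13*u + 12) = (u - 1)^2*(u + 2)*(u^2 + u - 12) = (u - 1)^2*(u + 2)*(u + 4)*(u - 3)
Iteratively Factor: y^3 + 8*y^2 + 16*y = (y + 4)*(y^2 + 4*y) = y*(y + 4)*(y + 4)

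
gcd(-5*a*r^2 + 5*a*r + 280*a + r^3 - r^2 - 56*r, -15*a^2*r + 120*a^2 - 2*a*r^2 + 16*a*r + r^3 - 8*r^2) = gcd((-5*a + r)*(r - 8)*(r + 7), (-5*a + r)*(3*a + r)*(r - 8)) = -5*a*r + 40*a + r^2 - 8*r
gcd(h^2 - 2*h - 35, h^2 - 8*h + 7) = h - 7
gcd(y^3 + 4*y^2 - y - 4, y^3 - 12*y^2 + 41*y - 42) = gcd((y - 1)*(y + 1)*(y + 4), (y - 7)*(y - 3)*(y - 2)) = 1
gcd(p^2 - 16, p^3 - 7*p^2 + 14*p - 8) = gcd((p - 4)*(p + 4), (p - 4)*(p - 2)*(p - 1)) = p - 4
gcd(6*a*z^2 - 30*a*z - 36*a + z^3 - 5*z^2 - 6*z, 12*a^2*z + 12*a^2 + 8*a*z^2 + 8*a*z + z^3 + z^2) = 6*a*z + 6*a + z^2 + z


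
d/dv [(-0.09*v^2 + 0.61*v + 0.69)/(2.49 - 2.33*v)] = (0.2097*v^2 - 0.4482*v + 3.1266)/(5.4289*v^2 - 11.6034*v + 6.2001)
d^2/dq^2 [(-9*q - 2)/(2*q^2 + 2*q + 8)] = (-(2*q + 1)^2*(9*q + 2) + (27*q + 11)*(q^2 + q + 4))/(q^2 + q + 4)^3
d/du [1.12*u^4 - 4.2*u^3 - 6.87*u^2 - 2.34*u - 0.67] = 4.48*u^3 - 12.6*u^2 - 13.74*u - 2.34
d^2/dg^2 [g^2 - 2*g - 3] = 2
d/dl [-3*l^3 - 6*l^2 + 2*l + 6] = -9*l^2 - 12*l + 2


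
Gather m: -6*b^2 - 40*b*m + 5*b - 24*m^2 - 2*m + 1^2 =-6*b^2 + 5*b - 24*m^2 + m*(-40*b - 2) + 1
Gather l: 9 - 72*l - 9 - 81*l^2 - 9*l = -81*l^2 - 81*l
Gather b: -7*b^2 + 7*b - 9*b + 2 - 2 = -7*b^2 - 2*b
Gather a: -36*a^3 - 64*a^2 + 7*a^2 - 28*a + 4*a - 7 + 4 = -36*a^3 - 57*a^2 - 24*a - 3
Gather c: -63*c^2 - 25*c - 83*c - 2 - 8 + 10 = -63*c^2 - 108*c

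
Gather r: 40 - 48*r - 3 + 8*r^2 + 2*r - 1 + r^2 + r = 9*r^2 - 45*r + 36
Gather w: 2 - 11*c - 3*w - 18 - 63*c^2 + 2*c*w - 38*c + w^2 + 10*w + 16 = -63*c^2 - 49*c + w^2 + w*(2*c + 7)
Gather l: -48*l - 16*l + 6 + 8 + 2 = 16 - 64*l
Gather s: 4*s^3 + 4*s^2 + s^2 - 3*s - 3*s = 4*s^3 + 5*s^2 - 6*s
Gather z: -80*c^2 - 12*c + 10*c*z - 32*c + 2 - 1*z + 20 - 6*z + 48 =-80*c^2 - 44*c + z*(10*c - 7) + 70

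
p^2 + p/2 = p*(p + 1/2)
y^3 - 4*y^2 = y^2*(y - 4)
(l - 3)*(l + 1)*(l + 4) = l^3 + 2*l^2 - 11*l - 12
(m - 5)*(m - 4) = m^2 - 9*m + 20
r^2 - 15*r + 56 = (r - 8)*(r - 7)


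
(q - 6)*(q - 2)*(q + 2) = q^3 - 6*q^2 - 4*q + 24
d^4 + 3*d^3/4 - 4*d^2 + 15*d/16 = d*(d - 3/2)*(d - 1/4)*(d + 5/2)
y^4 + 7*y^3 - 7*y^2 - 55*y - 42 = (y - 3)*(y + 1)*(y + 2)*(y + 7)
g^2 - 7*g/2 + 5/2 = (g - 5/2)*(g - 1)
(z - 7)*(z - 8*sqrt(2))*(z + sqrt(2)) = z^3 - 7*sqrt(2)*z^2 - 7*z^2 - 16*z + 49*sqrt(2)*z + 112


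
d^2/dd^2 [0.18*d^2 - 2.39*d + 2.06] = 0.360000000000000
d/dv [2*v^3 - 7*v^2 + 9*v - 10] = 6*v^2 - 14*v + 9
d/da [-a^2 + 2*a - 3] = 2 - 2*a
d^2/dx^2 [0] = 0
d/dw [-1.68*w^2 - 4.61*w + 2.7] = -3.36*w - 4.61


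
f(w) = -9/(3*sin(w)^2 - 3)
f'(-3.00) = 0.87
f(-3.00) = 3.06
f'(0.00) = 0.00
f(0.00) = 3.00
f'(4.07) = 22.34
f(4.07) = 8.36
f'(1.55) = 667100.62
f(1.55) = 6937.62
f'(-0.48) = -3.97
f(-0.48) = 3.81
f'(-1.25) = -181.61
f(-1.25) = 30.17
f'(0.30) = 2.03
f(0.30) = 3.29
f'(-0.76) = -10.85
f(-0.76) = 5.71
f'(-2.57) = 5.46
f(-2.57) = 4.24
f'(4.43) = 266.33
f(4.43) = 38.64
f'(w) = 54*sin(w)*cos(w)/(3*sin(w)^2 - 3)^2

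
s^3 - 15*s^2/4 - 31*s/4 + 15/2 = (s - 5)*(s - 3/4)*(s + 2)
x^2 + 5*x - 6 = (x - 1)*(x + 6)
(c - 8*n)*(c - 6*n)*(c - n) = c^3 - 15*c^2*n + 62*c*n^2 - 48*n^3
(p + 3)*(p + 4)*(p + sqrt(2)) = p^3 + sqrt(2)*p^2 + 7*p^2 + 7*sqrt(2)*p + 12*p + 12*sqrt(2)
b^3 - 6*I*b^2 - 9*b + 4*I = (b - 4*I)*(b - I)^2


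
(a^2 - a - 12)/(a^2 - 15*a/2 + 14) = 2*(a + 3)/(2*a - 7)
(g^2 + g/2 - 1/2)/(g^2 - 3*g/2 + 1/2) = (g + 1)/(g - 1)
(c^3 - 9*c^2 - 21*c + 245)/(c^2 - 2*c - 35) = c - 7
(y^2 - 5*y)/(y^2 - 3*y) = (y - 5)/(y - 3)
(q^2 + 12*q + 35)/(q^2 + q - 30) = (q^2 + 12*q + 35)/(q^2 + q - 30)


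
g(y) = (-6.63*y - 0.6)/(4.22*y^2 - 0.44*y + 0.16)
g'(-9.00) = 0.02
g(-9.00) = 0.17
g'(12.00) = 0.01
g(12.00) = -0.13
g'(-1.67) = 0.43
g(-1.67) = 0.83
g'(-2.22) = 0.26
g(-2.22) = 0.64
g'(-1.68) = 0.42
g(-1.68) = 0.82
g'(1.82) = 0.57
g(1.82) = -0.95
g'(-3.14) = 0.14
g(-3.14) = 0.47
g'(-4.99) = 0.06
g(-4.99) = 0.30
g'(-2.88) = 0.16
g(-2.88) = 0.51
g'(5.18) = 0.06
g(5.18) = -0.31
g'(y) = (0.44 - 8.44*y)*(-6.63*y - 0.6)/(4.22*y^2 - 0.44*y + 0.16)^2 - 6.63/(4.22*y^2 - 0.44*y + 0.16)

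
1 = 1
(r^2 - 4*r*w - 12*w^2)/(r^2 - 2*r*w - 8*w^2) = (r - 6*w)/(r - 4*w)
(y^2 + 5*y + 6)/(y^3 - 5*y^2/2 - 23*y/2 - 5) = 2*(y + 3)/(2*y^2 - 9*y - 5)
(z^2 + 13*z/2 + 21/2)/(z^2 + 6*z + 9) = (z + 7/2)/(z + 3)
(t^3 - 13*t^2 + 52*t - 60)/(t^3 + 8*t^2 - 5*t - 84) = (t^3 - 13*t^2 + 52*t - 60)/(t^3 + 8*t^2 - 5*t - 84)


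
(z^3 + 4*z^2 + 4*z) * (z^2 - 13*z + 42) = z^5 - 9*z^4 - 6*z^3 + 116*z^2 + 168*z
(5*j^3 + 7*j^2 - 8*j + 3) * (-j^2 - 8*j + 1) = -5*j^5 - 47*j^4 - 43*j^3 + 68*j^2 - 32*j + 3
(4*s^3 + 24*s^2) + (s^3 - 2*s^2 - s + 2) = 5*s^3 + 22*s^2 - s + 2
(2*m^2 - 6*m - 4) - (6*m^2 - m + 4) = -4*m^2 - 5*m - 8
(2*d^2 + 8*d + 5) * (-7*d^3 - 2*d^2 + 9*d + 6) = -14*d^5 - 60*d^4 - 33*d^3 + 74*d^2 + 93*d + 30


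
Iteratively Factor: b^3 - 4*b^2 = (b)*(b^2 - 4*b) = b^2*(b - 4)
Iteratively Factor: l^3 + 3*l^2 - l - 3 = (l - 1)*(l^2 + 4*l + 3) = (l - 1)*(l + 1)*(l + 3)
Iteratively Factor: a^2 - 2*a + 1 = (a - 1)*(a - 1)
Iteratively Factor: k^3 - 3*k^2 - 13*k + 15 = (k - 5)*(k^2 + 2*k - 3) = (k - 5)*(k - 1)*(k + 3)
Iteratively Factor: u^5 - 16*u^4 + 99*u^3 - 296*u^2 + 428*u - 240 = (u - 4)*(u^4 - 12*u^3 + 51*u^2 - 92*u + 60) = (u - 4)*(u - 3)*(u^3 - 9*u^2 + 24*u - 20) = (u - 4)*(u - 3)*(u - 2)*(u^2 - 7*u + 10) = (u - 5)*(u - 4)*(u - 3)*(u - 2)*(u - 2)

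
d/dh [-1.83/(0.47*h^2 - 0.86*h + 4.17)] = (1.7202*h - 1.5738)/(0.47*h^2 - 0.86*h + 4.17)^2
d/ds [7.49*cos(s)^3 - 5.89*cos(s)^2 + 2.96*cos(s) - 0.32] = (-22.47*cos(s)^2 + 11.78*cos(s) - 2.96)*sin(s)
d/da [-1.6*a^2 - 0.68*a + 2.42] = -3.2*a - 0.68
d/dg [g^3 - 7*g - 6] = 3*g^2 - 7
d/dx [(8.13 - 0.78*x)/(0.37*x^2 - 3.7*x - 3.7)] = (0.2886*x^2 - 6.0162*x + 32.967)/(0.1369*x^4 - 2.738*x^3 + 10.952*x^2 + 27.38*x + 13.69)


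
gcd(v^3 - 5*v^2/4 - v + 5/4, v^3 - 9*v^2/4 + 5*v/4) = v^2 - 9*v/4 + 5/4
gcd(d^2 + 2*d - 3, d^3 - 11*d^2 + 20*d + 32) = 1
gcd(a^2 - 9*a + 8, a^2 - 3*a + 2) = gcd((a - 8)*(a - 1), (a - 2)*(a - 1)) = a - 1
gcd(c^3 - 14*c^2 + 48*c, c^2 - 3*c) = c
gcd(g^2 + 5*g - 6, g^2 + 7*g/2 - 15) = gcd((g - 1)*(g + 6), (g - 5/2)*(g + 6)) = g + 6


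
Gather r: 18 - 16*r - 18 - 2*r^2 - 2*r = -2*r^2 - 18*r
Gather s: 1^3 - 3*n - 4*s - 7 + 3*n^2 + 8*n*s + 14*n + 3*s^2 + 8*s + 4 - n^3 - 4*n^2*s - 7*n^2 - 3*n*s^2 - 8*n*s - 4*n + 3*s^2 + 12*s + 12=-n^3 - 4*n^2 + 7*n + s^2*(6 - 3*n) + s*(16 - 4*n^2) + 10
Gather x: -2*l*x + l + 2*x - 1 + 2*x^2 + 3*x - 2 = l + 2*x^2 + x*(5 - 2*l) - 3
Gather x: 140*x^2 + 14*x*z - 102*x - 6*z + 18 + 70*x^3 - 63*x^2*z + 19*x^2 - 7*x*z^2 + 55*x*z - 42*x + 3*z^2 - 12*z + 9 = 70*x^3 + x^2*(159 - 63*z) + x*(-7*z^2 + 69*z - 144) + 3*z^2 - 18*z + 27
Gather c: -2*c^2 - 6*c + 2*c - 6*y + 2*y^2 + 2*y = -2*c^2 - 4*c + 2*y^2 - 4*y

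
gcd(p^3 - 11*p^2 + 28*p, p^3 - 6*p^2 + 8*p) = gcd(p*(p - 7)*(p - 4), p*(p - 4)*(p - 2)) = p^2 - 4*p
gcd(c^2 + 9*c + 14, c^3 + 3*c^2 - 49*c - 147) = c + 7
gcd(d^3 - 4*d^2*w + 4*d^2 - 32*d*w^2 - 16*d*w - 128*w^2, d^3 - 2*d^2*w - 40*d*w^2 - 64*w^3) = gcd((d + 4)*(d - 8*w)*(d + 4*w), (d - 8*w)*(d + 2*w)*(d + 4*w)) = -d^2 + 4*d*w + 32*w^2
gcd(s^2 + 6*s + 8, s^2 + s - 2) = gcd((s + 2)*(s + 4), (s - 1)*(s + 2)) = s + 2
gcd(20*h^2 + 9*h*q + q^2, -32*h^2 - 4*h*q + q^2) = 4*h + q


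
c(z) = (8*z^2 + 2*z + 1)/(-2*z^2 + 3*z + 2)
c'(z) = (4*z - 3)*(8*z^2 + 2*z + 1)/(-2*z^2 + 3*z + 2)^2 + (16*z + 2)/(-2*z^2 + 3*z + 2)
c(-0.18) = 0.64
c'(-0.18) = -2.35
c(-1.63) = -2.32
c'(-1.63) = 0.25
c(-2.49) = -2.55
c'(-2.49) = 0.27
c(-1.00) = -2.33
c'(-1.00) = -0.78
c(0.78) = 2.38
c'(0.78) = 4.73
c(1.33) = 7.26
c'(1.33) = 16.37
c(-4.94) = -3.02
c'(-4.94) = 0.13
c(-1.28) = -2.26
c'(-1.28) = 0.03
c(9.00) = -5.02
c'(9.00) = 0.15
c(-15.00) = -3.59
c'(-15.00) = 0.02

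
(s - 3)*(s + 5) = s^2 + 2*s - 15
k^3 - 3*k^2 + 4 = (k - 2)^2*(k + 1)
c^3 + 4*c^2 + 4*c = c*(c + 2)^2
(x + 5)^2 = x^2 + 10*x + 25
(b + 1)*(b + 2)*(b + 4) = b^3 + 7*b^2 + 14*b + 8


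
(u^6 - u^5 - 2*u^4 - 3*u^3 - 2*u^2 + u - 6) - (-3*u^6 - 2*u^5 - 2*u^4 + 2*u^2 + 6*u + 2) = 4*u^6 + u^5 - 3*u^3 - 4*u^2 - 5*u - 8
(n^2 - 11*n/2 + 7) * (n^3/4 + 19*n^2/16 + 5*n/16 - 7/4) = n^5/4 - 3*n^4/16 - 143*n^3/32 + 155*n^2/32 + 189*n/16 - 49/4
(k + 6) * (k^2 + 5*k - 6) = k^3 + 11*k^2 + 24*k - 36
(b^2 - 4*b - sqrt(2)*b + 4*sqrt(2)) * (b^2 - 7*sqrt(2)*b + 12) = b^4 - 8*sqrt(2)*b^3 - 4*b^3 + 26*b^2 + 32*sqrt(2)*b^2 - 104*b - 12*sqrt(2)*b + 48*sqrt(2)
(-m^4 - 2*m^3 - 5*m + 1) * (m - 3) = -m^5 + m^4 + 6*m^3 - 5*m^2 + 16*m - 3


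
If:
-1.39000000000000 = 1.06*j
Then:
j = -1.31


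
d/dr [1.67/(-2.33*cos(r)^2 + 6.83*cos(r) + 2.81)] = (11.4061 - 7.7822*cos(r))*sin(r)/(-2.33*cos(r)^2 + 6.83*cos(r) + 2.81)^2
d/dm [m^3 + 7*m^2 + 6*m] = 3*m^2 + 14*m + 6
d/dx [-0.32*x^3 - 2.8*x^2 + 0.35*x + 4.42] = -0.96*x^2 - 5.6*x + 0.35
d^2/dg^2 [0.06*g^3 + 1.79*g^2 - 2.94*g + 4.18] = 0.36*g + 3.58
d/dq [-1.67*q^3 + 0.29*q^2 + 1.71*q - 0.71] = -5.01*q^2 + 0.58*q + 1.71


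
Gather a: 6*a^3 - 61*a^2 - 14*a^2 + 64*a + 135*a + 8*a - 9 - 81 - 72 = 6*a^3 - 75*a^2 + 207*a - 162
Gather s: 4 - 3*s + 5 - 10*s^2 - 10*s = -10*s^2 - 13*s + 9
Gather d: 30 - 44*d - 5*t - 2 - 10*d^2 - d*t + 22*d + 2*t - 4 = -10*d^2 + d*(-t - 22) - 3*t + 24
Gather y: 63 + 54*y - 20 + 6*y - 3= 60*y + 40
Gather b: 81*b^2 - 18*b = 81*b^2 - 18*b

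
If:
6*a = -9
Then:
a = -3/2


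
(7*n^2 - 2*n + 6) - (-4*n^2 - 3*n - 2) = 11*n^2 + n + 8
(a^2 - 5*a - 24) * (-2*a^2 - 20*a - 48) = -2*a^4 - 10*a^3 + 100*a^2 + 720*a + 1152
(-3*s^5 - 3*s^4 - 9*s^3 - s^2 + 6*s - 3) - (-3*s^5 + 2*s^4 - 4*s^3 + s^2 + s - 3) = -5*s^4 - 5*s^3 - 2*s^2 + 5*s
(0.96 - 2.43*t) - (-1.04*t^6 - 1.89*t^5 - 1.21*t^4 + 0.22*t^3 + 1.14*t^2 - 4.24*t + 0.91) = 1.04*t^6 + 1.89*t^5 + 1.21*t^4 - 0.22*t^3 - 1.14*t^2 + 1.81*t + 0.0499999999999999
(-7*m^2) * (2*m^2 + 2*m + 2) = -14*m^4 - 14*m^3 - 14*m^2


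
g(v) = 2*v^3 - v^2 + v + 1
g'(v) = 6*v^2 - 2*v + 1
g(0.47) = 1.46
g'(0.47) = 1.39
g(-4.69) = -232.01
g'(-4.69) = 142.36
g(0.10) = 1.09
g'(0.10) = 0.86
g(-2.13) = -24.99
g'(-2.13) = 32.48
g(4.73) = 195.00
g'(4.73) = 125.78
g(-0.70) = -0.88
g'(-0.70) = 5.34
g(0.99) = 2.95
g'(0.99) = 4.90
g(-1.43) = -8.32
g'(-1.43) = 16.13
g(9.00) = 1387.00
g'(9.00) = 469.00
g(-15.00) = -6989.00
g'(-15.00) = 1381.00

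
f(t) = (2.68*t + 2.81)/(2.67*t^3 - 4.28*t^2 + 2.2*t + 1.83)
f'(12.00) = -0.00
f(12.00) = 0.01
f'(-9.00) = 0.00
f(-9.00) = 0.01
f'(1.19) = -1.49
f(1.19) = 2.08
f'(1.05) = -0.75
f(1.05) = 2.24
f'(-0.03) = -0.65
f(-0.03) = 1.55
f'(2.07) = -0.91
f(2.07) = 0.71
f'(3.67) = -0.11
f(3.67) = 0.15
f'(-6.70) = 0.00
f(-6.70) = 0.02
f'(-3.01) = 0.02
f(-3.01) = 0.05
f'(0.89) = 0.25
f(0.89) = 2.28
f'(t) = (2.68*t + 2.81)*(-8.01*t^2 + 8.56*t - 2.2)/(2.67*t^3 - 4.28*t^2 + 2.2*t + 1.83)^2 + 2.68/(2.67*t^3 - 4.28*t^2 + 2.2*t + 1.83) = (-14.3112*t^3 - 11.0377*t^2 + 24.0536*t - 1.2776)/(7.1289*t^6 - 22.8552*t^5 + 30.0664*t^4 - 9.0598*t^3 - 10.8248*t^2 + 8.052*t + 3.3489)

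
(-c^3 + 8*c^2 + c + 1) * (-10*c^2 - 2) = 10*c^5 - 80*c^4 - 8*c^3 - 26*c^2 - 2*c - 2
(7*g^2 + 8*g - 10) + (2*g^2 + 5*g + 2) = 9*g^2 + 13*g - 8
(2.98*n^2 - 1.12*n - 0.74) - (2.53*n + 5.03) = 2.98*n^2 - 3.65*n - 5.77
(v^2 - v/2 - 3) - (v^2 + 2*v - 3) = -5*v/2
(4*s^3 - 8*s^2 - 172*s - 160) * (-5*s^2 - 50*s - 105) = -20*s^5 - 160*s^4 + 840*s^3 + 10240*s^2 + 26060*s + 16800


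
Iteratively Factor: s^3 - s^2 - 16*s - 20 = (s + 2)*(s^2 - 3*s - 10) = (s - 5)*(s + 2)*(s + 2)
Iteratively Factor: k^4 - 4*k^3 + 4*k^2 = (k - 2)*(k^3 - 2*k^2) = (k - 2)^2*(k^2) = k*(k - 2)^2*(k)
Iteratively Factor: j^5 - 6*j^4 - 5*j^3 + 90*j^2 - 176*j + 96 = (j - 4)*(j^4 - 2*j^3 - 13*j^2 + 38*j - 24) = (j - 4)*(j - 2)*(j^3 - 13*j + 12) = (j - 4)*(j - 3)*(j - 2)*(j^2 + 3*j - 4) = (j - 4)*(j - 3)*(j - 2)*(j - 1)*(j + 4)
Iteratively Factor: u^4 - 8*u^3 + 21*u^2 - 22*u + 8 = (u - 1)*(u^3 - 7*u^2 + 14*u - 8) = (u - 2)*(u - 1)*(u^2 - 5*u + 4) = (u - 4)*(u - 2)*(u - 1)*(u - 1)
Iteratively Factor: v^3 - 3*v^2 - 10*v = (v)*(v^2 - 3*v - 10) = v*(v - 5)*(v + 2)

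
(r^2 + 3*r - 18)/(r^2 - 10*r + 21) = (r + 6)/(r - 7)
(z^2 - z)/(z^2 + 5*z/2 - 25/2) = 2*z*(z - 1)/(2*z^2 + 5*z - 25)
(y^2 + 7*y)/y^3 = (y + 7)/y^2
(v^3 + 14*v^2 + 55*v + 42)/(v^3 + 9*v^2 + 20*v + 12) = (v + 7)/(v + 2)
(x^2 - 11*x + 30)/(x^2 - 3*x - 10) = (x - 6)/(x + 2)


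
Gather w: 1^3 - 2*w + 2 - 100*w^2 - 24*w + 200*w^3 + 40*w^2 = 200*w^3 - 60*w^2 - 26*w + 3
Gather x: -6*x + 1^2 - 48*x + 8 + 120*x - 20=66*x - 11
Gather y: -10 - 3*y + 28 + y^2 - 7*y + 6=y^2 - 10*y + 24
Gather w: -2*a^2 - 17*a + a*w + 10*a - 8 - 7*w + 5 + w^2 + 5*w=-2*a^2 - 7*a + w^2 + w*(a - 2) - 3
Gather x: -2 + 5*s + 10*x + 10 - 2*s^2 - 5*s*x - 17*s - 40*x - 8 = -2*s^2 - 12*s + x*(-5*s - 30)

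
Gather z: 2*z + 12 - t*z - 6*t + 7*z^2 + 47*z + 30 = -6*t + 7*z^2 + z*(49 - t) + 42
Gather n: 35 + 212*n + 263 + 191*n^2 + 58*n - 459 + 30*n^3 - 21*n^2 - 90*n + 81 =30*n^3 + 170*n^2 + 180*n - 80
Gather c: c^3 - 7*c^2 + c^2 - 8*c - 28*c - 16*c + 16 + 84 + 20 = c^3 - 6*c^2 - 52*c + 120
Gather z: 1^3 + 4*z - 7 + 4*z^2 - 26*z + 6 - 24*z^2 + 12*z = -20*z^2 - 10*z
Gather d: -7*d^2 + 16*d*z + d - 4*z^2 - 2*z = -7*d^2 + d*(16*z + 1) - 4*z^2 - 2*z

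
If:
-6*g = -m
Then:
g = m/6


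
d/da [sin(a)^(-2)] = -2*cos(a)/sin(a)^3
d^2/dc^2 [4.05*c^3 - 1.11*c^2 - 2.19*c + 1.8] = 24.3*c - 2.22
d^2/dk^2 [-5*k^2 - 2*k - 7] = -10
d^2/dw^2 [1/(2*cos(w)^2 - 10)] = (-2*sin(w)^4 + 11*sin(w)^2 - 4)/(cos(w)^2 - 5)^3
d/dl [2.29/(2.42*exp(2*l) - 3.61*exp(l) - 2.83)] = (8.2669 - 11.0836*exp(l))*exp(l)/(-2.42*exp(2*l) + 3.61*exp(l) + 2.83)^2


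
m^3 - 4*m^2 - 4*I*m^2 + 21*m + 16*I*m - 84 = (m - 4)*(m - 7*I)*(m + 3*I)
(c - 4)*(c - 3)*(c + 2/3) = c^3 - 19*c^2/3 + 22*c/3 + 8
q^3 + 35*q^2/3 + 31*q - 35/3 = (q - 1/3)*(q + 5)*(q + 7)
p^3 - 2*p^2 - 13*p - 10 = (p - 5)*(p + 1)*(p + 2)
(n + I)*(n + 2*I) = n^2 + 3*I*n - 2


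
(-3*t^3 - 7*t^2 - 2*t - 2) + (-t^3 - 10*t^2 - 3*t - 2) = -4*t^3 - 17*t^2 - 5*t - 4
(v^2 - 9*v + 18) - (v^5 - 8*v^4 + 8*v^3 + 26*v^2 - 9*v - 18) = -v^5 + 8*v^4 - 8*v^3 - 25*v^2 + 36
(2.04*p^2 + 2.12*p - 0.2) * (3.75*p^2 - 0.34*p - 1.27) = 7.65*p^4 + 7.2564*p^3 - 4.0616*p^2 - 2.6244*p + 0.254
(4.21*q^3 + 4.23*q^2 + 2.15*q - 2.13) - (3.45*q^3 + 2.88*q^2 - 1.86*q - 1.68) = 0.76*q^3 + 1.35*q^2 + 4.01*q - 0.45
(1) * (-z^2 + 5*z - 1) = -z^2 + 5*z - 1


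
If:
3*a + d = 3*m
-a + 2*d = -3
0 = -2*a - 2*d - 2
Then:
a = 1/3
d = -4/3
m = -1/9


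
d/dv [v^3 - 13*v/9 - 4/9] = 3*v^2 - 13/9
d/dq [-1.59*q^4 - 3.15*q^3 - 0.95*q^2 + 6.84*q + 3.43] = -6.36*q^3 - 9.45*q^2 - 1.9*q + 6.84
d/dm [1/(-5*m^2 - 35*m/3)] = 3*(6*m + 7)/(5*m^2*(3*m + 7)^2)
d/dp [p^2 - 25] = 2*p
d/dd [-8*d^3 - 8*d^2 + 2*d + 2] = -24*d^2 - 16*d + 2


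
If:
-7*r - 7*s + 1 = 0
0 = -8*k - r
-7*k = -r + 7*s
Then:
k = -1/71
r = 8/71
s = 15/497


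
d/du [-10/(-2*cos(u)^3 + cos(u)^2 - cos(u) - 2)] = 10*(6*cos(u)^2 - 2*cos(u) + 1)*sin(u)/(2*cos(u)^3 - cos(u)^2 + cos(u) + 2)^2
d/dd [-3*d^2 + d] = 1 - 6*d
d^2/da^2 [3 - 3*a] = 0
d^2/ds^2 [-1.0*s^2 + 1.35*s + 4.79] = -2.00000000000000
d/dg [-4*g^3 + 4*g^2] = 4*g*(2 - 3*g)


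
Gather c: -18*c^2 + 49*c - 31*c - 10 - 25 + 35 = -18*c^2 + 18*c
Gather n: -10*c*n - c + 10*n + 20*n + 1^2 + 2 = -c + n*(30 - 10*c) + 3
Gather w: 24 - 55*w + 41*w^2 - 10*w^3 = -10*w^3 + 41*w^2 - 55*w + 24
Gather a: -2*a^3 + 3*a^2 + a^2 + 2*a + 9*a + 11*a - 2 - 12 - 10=-2*a^3 + 4*a^2 + 22*a - 24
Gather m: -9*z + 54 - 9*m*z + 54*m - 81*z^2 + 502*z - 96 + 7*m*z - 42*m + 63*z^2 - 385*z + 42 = m*(12 - 2*z) - 18*z^2 + 108*z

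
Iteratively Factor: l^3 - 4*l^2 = (l - 4)*(l^2) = l*(l - 4)*(l)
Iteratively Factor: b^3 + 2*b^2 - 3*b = (b)*(b^2 + 2*b - 3) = b*(b + 3)*(b - 1)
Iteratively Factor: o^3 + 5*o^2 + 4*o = (o + 1)*(o^2 + 4*o) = (o + 1)*(o + 4)*(o)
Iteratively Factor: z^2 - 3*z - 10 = (z - 5)*(z + 2)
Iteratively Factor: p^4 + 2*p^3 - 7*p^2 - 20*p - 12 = (p + 2)*(p^3 - 7*p - 6) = (p - 3)*(p + 2)*(p^2 + 3*p + 2) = (p - 3)*(p + 1)*(p + 2)*(p + 2)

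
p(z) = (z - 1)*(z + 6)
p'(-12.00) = -19.00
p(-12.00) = 78.00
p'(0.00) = 5.00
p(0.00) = -6.00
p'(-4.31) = -3.62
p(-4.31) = -8.97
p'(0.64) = 6.28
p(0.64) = -2.39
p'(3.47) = 11.94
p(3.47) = 23.39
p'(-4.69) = -4.38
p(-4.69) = -7.45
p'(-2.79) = -0.58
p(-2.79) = -12.17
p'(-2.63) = -0.26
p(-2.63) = -12.23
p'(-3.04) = -1.08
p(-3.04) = -11.96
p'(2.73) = 10.46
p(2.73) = 15.10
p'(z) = 2*z + 5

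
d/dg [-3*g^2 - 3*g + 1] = -6*g - 3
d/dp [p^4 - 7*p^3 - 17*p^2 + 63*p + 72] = 4*p^3 - 21*p^2 - 34*p + 63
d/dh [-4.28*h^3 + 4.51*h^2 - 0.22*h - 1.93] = -12.84*h^2 + 9.02*h - 0.22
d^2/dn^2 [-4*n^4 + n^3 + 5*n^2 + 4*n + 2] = -48*n^2 + 6*n + 10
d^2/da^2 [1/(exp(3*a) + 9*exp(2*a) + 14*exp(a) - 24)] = (2*(3*exp(2*a) + 18*exp(a) + 14)^2*exp(a) - (9*exp(2*a) + 36*exp(a) + 14)*(exp(3*a) + 9*exp(2*a) + 14*exp(a) - 24))*exp(a)/(exp(3*a) + 9*exp(2*a) + 14*exp(a) - 24)^3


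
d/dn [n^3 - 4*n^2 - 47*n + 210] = 3*n^2 - 8*n - 47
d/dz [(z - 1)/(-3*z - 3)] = -2/(3*(z + 1)^2)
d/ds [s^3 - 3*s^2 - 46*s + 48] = 3*s^2 - 6*s - 46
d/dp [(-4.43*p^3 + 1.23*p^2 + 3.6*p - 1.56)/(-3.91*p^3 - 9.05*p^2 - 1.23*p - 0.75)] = (44.9008*p^4 + 39.0498*p^3 + 22.7358*p^2 - 30.081*p - 4.6188)/(15.2881*p^6 + 70.771*p^5 + 91.5211*p^4 + 28.128*p^3 + 15.0879*p^2 + 1.845*p + 0.5625)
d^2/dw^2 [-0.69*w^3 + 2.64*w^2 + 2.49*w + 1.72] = 5.28 - 4.14*w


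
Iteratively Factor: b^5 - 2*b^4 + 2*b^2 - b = (b + 1)*(b^4 - 3*b^3 + 3*b^2 - b) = b*(b + 1)*(b^3 - 3*b^2 + 3*b - 1) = b*(b - 1)*(b + 1)*(b^2 - 2*b + 1) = b*(b - 1)^2*(b + 1)*(b - 1)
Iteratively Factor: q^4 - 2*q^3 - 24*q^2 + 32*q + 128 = (q + 2)*(q^3 - 4*q^2 - 16*q + 64) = (q + 2)*(q + 4)*(q^2 - 8*q + 16) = (q - 4)*(q + 2)*(q + 4)*(q - 4)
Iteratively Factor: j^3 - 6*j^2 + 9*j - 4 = (j - 4)*(j^2 - 2*j + 1) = (j - 4)*(j - 1)*(j - 1)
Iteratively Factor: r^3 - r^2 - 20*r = (r - 5)*(r^2 + 4*r) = (r - 5)*(r + 4)*(r)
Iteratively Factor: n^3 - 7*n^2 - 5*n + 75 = (n + 3)*(n^2 - 10*n + 25) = (n - 5)*(n + 3)*(n - 5)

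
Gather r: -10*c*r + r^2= -10*c*r + r^2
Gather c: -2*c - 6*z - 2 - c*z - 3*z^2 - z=c*(-z - 2) - 3*z^2 - 7*z - 2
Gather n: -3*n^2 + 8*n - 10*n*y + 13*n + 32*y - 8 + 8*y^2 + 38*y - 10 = -3*n^2 + n*(21 - 10*y) + 8*y^2 + 70*y - 18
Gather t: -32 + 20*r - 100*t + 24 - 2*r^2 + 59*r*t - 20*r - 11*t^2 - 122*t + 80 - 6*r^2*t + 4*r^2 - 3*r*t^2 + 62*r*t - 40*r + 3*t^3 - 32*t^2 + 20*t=2*r^2 - 40*r + 3*t^3 + t^2*(-3*r - 43) + t*(-6*r^2 + 121*r - 202) + 72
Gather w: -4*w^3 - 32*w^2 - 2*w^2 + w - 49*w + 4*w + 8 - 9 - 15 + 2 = -4*w^3 - 34*w^2 - 44*w - 14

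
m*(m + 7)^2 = m^3 + 14*m^2 + 49*m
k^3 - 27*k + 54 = (k - 3)^2*(k + 6)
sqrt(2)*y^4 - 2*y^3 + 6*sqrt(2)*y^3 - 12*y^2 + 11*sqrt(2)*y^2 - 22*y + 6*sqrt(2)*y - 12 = (y + 2)*(y + 3)*(y - sqrt(2))*(sqrt(2)*y + sqrt(2))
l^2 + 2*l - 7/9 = (l - 1/3)*(l + 7/3)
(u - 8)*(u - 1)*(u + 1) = u^3 - 8*u^2 - u + 8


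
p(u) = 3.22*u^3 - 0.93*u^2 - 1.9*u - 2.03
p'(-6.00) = 357.02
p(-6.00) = -719.63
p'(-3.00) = 90.62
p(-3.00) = -91.64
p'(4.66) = 199.21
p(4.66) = 294.77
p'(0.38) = -1.21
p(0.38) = -2.71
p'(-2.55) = 65.66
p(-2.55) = -56.62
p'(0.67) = 1.19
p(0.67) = -2.75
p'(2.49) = 53.36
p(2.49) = 37.18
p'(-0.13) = -1.49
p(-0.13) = -1.81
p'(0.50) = -0.42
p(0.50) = -2.81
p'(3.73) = 125.56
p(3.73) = 145.05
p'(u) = 9.66*u^2 - 1.86*u - 1.9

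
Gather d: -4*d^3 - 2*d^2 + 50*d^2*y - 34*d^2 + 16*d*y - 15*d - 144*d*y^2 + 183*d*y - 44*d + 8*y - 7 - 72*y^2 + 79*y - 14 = -4*d^3 + d^2*(50*y - 36) + d*(-144*y^2 + 199*y - 59) - 72*y^2 + 87*y - 21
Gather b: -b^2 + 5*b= -b^2 + 5*b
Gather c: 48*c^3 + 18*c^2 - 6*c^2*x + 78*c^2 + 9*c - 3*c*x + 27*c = 48*c^3 + c^2*(96 - 6*x) + c*(36 - 3*x)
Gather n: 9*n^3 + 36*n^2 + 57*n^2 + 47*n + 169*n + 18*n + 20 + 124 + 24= 9*n^3 + 93*n^2 + 234*n + 168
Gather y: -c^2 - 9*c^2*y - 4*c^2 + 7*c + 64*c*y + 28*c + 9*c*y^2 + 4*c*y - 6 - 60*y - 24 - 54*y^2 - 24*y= -5*c^2 + 35*c + y^2*(9*c - 54) + y*(-9*c^2 + 68*c - 84) - 30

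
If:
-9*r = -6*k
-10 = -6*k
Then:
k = 5/3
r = 10/9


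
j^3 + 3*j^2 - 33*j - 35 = (j - 5)*(j + 1)*(j + 7)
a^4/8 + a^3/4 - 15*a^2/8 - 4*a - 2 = (a/4 + 1)*(a/2 + 1/2)*(a - 4)*(a + 1)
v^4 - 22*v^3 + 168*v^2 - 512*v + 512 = (v - 8)^2*(v - 4)*(v - 2)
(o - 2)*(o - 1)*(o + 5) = o^3 + 2*o^2 - 13*o + 10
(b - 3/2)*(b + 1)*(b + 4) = b^3 + 7*b^2/2 - 7*b/2 - 6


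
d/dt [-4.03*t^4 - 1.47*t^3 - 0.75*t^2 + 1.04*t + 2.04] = -16.12*t^3 - 4.41*t^2 - 1.5*t + 1.04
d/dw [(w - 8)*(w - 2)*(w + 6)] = 3*w^2 - 8*w - 44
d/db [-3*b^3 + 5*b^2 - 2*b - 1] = -9*b^2 + 10*b - 2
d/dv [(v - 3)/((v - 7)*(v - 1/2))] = 4*(-v^2 + 6*v - 19)/(4*v^4 - 60*v^3 + 253*v^2 - 210*v + 49)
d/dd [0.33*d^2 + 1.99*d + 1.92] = 0.66*d + 1.99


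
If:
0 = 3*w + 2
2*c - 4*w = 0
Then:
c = -4/3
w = -2/3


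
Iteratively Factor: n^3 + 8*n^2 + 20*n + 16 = (n + 4)*(n^2 + 4*n + 4) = (n + 2)*(n + 4)*(n + 2)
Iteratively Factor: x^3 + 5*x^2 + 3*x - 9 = (x + 3)*(x^2 + 2*x - 3) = (x - 1)*(x + 3)*(x + 3)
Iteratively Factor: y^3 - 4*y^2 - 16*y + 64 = (y - 4)*(y^2 - 16) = (y - 4)^2*(y + 4)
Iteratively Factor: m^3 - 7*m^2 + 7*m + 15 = (m + 1)*(m^2 - 8*m + 15) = (m - 3)*(m + 1)*(m - 5)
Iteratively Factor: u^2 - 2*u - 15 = (u + 3)*(u - 5)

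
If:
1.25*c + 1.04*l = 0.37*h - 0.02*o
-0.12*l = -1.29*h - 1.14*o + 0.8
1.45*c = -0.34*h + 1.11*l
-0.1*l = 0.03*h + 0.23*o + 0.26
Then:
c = 0.06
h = 2.24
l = 0.76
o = -1.75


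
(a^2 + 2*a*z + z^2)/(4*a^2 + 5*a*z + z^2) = (a + z)/(4*a + z)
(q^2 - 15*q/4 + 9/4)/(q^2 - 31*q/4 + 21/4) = (q - 3)/(q - 7)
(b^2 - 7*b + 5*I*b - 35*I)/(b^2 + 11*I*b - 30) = (b - 7)/(b + 6*I)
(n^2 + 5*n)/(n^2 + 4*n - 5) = n/(n - 1)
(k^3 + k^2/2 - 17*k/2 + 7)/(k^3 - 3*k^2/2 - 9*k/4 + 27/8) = 4*(2*k^3 + k^2 - 17*k + 14)/(8*k^3 - 12*k^2 - 18*k + 27)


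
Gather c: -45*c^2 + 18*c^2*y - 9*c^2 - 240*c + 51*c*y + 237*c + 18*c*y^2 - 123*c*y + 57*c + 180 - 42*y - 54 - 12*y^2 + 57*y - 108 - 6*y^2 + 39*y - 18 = c^2*(18*y - 54) + c*(18*y^2 - 72*y + 54) - 18*y^2 + 54*y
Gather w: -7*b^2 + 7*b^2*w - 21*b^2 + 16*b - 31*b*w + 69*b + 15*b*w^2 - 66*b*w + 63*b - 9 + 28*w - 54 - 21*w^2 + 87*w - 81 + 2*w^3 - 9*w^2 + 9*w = -28*b^2 + 148*b + 2*w^3 + w^2*(15*b - 30) + w*(7*b^2 - 97*b + 124) - 144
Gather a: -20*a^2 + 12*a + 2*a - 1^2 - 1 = -20*a^2 + 14*a - 2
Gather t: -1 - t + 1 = -t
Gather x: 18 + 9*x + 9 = 9*x + 27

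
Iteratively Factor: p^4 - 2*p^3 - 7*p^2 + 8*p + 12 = (p + 1)*(p^3 - 3*p^2 - 4*p + 12) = (p - 2)*(p + 1)*(p^2 - p - 6) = (p - 2)*(p + 1)*(p + 2)*(p - 3)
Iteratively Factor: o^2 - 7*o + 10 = (o - 5)*(o - 2)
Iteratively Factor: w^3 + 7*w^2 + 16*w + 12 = (w + 2)*(w^2 + 5*w + 6) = (w + 2)*(w + 3)*(w + 2)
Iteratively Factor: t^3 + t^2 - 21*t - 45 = (t - 5)*(t^2 + 6*t + 9) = (t - 5)*(t + 3)*(t + 3)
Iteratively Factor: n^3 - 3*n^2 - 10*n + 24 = (n - 4)*(n^2 + n - 6) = (n - 4)*(n + 3)*(n - 2)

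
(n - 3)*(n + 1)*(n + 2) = n^3 - 7*n - 6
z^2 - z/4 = z*(z - 1/4)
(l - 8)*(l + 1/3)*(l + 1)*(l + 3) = l^4 - 11*l^3/3 - 91*l^2/3 - 101*l/3 - 8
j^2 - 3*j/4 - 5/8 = (j - 5/4)*(j + 1/2)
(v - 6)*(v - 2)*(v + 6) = v^3 - 2*v^2 - 36*v + 72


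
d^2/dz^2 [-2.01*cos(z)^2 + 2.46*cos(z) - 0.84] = -2.46*cos(z) + 4.02*cos(2*z)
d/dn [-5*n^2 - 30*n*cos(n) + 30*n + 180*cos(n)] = 30*n*sin(n) - 10*n - 180*sin(n) - 30*cos(n) + 30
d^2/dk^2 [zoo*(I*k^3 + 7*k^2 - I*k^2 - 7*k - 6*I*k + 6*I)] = nan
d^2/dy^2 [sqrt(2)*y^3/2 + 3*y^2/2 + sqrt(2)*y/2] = 3*sqrt(2)*y + 3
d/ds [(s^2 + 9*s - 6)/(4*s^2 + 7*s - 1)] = (-29*s^2 + 46*s + 33)/(16*s^4 + 56*s^3 + 41*s^2 - 14*s + 1)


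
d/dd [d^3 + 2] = 3*d^2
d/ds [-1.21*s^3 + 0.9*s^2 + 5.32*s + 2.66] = -3.63*s^2 + 1.8*s + 5.32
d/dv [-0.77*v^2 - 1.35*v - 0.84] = -1.54*v - 1.35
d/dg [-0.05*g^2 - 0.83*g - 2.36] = -0.1*g - 0.83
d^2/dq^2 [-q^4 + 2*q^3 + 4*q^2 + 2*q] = -12*q^2 + 12*q + 8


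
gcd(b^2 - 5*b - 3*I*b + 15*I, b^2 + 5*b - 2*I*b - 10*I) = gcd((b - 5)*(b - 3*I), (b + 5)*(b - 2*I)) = 1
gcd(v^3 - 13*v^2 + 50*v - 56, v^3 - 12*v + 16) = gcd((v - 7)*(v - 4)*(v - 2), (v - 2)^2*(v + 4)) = v - 2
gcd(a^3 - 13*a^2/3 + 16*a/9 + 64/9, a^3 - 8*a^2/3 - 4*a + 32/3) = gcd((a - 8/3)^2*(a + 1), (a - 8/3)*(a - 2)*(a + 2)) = a - 8/3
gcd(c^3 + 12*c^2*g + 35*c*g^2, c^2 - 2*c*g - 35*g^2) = c + 5*g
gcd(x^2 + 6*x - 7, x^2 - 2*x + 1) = x - 1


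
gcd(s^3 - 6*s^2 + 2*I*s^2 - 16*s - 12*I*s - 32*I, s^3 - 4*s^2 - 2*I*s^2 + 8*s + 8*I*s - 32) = s + 2*I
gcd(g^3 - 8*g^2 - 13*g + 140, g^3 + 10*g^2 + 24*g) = g + 4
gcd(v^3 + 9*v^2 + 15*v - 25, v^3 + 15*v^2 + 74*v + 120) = v + 5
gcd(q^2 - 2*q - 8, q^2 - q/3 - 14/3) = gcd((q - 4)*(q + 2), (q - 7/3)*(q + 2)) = q + 2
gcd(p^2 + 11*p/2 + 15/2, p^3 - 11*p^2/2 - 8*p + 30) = p + 5/2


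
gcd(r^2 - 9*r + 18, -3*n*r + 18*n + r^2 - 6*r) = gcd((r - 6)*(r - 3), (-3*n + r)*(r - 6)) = r - 6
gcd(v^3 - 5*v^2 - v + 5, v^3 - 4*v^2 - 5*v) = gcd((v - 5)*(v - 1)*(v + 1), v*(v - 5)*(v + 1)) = v^2 - 4*v - 5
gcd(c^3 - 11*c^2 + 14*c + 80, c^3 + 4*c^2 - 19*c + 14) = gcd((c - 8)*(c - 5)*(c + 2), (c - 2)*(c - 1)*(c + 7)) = 1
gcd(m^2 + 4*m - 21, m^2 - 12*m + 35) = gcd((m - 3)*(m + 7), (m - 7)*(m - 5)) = 1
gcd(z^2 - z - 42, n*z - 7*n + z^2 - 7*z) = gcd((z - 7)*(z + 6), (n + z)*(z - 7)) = z - 7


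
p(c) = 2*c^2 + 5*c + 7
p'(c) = 4*c + 5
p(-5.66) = 42.77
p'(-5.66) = -17.64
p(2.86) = 37.66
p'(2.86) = 16.44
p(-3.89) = 17.81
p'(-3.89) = -10.56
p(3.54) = 49.76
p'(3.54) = 19.16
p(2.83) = 37.17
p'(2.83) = 16.32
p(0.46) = 9.72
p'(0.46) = 6.84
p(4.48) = 69.54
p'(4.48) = 22.92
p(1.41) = 18.03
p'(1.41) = 10.64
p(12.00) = 355.00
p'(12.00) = 53.00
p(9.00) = 214.00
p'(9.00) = 41.00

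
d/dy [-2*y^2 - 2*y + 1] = -4*y - 2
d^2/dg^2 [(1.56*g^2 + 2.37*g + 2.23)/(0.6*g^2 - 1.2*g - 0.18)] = (3.9528*g^3 + 5.82768*g^2 - 8.09784*g + 5.981328)/(0.216*g^6 - 1.296*g^5 + 2.3976*g^4 - 0.9504*g^3 - 0.71928*g^2 - 0.11664*g - 0.005832)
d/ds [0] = 0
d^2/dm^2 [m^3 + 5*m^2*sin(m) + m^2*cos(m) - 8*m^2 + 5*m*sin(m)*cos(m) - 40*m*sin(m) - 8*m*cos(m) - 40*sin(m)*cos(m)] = -5*m^2*sin(m) - m^2*cos(m) + 36*m*sin(m) - 10*m*sin(2*m) + 28*m*cos(m) + 6*m + 26*sin(m) + 80*sin(2*m) - 78*cos(m) + 10*cos(2*m) - 16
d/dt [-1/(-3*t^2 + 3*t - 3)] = (1 - 2*t)/(3*(t^2 - t + 1)^2)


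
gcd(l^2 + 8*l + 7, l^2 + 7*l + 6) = l + 1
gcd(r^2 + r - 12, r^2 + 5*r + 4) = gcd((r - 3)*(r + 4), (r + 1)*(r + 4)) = r + 4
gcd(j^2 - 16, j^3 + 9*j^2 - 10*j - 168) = j - 4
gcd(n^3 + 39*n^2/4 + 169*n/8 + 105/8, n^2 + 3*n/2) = n + 3/2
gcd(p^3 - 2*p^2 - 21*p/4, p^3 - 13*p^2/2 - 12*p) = p^2 + 3*p/2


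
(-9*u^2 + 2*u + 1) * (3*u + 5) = -27*u^3 - 39*u^2 + 13*u + 5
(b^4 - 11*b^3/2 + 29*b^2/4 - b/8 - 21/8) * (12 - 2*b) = -2*b^5 + 23*b^4 - 161*b^3/2 + 349*b^2/4 + 15*b/4 - 63/2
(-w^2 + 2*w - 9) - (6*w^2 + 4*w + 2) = -7*w^2 - 2*w - 11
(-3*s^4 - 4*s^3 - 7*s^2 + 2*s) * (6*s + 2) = -18*s^5 - 30*s^4 - 50*s^3 - 2*s^2 + 4*s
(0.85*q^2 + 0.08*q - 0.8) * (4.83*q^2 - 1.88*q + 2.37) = 4.1055*q^4 - 1.2116*q^3 - 1.9999*q^2 + 1.6936*q - 1.896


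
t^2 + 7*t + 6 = (t + 1)*(t + 6)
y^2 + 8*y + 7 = (y + 1)*(y + 7)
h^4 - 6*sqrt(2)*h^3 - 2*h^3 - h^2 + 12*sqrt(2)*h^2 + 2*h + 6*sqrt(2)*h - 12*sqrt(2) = (h - 2)*(h - 1)*(h + 1)*(h - 6*sqrt(2))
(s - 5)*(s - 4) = s^2 - 9*s + 20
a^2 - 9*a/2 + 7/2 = (a - 7/2)*(a - 1)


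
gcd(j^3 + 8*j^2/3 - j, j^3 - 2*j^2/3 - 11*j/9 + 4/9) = j - 1/3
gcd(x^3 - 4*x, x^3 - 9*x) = x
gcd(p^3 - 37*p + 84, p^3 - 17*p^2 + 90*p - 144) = p - 3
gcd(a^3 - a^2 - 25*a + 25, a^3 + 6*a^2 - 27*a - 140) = a - 5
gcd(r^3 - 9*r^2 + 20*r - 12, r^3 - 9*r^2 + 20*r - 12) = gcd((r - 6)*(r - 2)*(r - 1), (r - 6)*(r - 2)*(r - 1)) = r^3 - 9*r^2 + 20*r - 12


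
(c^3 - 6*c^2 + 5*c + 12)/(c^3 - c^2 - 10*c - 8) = (c - 3)/(c + 2)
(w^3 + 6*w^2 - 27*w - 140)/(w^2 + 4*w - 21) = (w^2 - w - 20)/(w - 3)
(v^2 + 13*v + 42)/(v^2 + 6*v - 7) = (v + 6)/(v - 1)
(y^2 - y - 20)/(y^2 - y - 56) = (-y^2 + y + 20)/(-y^2 + y + 56)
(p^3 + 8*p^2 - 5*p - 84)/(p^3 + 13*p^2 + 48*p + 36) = (p^3 + 8*p^2 - 5*p - 84)/(p^3 + 13*p^2 + 48*p + 36)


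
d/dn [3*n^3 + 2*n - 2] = 9*n^2 + 2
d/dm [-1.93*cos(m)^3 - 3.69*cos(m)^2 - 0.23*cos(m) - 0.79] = (5.79*cos(m)^2 + 7.38*cos(m) + 0.23)*sin(m)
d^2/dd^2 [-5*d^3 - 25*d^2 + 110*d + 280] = -30*d - 50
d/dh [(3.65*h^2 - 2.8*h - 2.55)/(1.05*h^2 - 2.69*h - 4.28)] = (-6.8785*h^2 - 25.889*h + 5.1245)/(1.1025*h^4 - 5.649*h^3 - 1.7519*h^2 + 23.0264*h + 18.3184)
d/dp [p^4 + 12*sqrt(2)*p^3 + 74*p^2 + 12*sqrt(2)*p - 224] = 4*p^3 + 36*sqrt(2)*p^2 + 148*p + 12*sqrt(2)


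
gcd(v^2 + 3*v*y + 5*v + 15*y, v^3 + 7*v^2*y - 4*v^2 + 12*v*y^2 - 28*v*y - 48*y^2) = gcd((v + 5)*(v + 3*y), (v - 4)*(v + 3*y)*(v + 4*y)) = v + 3*y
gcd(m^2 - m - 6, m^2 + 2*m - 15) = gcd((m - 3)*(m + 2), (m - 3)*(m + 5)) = m - 3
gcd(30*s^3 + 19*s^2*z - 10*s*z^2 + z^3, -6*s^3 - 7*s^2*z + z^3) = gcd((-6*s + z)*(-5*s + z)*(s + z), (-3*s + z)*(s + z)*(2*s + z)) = s + z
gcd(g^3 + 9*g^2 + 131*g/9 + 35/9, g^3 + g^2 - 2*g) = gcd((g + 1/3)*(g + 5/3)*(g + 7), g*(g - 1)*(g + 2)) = 1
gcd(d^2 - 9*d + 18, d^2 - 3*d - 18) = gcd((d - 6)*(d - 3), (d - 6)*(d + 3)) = d - 6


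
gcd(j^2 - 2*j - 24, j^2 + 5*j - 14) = 1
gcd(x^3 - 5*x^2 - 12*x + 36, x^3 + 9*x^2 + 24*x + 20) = 1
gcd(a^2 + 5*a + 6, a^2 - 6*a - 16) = a + 2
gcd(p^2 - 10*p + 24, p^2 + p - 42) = p - 6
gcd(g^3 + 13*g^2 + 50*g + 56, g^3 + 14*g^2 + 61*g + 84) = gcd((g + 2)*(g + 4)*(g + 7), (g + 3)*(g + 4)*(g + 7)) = g^2 + 11*g + 28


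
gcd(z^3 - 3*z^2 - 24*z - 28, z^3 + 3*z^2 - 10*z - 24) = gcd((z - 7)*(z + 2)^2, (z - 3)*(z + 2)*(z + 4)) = z + 2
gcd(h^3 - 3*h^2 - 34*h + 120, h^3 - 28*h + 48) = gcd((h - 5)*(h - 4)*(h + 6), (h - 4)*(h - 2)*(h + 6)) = h^2 + 2*h - 24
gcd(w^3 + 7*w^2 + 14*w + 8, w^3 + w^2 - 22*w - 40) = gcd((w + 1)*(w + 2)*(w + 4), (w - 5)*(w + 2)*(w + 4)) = w^2 + 6*w + 8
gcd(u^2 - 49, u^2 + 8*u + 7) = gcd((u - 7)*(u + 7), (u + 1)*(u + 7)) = u + 7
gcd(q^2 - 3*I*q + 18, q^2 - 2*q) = 1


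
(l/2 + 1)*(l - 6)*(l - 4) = l^3/2 - 4*l^2 + 2*l + 24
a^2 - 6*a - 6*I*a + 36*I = (a - 6)*(a - 6*I)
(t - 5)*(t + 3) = t^2 - 2*t - 15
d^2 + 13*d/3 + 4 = (d + 4/3)*(d + 3)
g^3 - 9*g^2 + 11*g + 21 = (g - 7)*(g - 3)*(g + 1)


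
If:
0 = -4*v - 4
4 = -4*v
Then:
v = -1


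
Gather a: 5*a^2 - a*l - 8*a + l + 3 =5*a^2 + a*(-l - 8) + l + 3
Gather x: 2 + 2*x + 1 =2*x + 3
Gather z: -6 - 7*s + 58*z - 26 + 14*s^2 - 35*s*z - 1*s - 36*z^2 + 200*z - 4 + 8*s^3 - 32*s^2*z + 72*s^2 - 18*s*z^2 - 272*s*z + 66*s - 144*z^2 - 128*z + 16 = 8*s^3 + 86*s^2 + 58*s + z^2*(-18*s - 180) + z*(-32*s^2 - 307*s + 130) - 20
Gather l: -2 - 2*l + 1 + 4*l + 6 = 2*l + 5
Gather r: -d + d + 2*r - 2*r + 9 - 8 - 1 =0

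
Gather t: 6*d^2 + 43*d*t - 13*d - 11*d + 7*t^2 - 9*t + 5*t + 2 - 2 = 6*d^2 - 24*d + 7*t^2 + t*(43*d - 4)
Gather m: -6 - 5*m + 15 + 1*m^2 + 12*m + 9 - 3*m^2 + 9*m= -2*m^2 + 16*m + 18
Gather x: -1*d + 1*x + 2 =-d + x + 2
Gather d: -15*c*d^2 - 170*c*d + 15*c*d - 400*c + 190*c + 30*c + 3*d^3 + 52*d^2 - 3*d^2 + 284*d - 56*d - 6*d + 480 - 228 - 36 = -180*c + 3*d^3 + d^2*(49 - 15*c) + d*(222 - 155*c) + 216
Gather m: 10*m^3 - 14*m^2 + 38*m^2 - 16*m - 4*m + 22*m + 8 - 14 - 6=10*m^3 + 24*m^2 + 2*m - 12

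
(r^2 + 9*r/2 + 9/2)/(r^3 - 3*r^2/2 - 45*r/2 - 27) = 1/(r - 6)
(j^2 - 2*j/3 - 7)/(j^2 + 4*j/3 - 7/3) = (j - 3)/(j - 1)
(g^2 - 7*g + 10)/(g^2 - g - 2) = (g - 5)/(g + 1)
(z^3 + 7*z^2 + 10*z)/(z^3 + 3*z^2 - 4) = z*(z + 5)/(z^2 + z - 2)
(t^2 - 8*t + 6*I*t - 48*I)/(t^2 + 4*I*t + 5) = (t^2 + t*(-8 + 6*I) - 48*I)/(t^2 + 4*I*t + 5)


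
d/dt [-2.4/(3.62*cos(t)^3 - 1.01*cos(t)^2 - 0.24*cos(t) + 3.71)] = (-26.064*cos(t)^2 + 4.848*cos(t) + 0.576)*sin(t)/(3.62*cos(t)^3 - 1.01*cos(t)^2 - 0.24*cos(t) + 3.71)^2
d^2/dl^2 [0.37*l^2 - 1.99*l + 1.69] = 0.740000000000000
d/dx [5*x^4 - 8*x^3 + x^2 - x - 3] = 20*x^3 - 24*x^2 + 2*x - 1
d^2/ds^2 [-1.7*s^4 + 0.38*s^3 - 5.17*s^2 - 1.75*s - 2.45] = -20.4*s^2 + 2.28*s - 10.34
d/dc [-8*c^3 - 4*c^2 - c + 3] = -24*c^2 - 8*c - 1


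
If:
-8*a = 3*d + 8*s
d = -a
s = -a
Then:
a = 0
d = 0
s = 0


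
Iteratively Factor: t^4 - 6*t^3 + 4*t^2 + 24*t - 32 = (t + 2)*(t^3 - 8*t^2 + 20*t - 16) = (t - 4)*(t + 2)*(t^2 - 4*t + 4) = (t - 4)*(t - 2)*(t + 2)*(t - 2)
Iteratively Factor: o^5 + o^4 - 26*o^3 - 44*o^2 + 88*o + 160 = (o + 2)*(o^4 - o^3 - 24*o^2 + 4*o + 80) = (o - 5)*(o + 2)*(o^3 + 4*o^2 - 4*o - 16) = (o - 5)*(o + 2)*(o + 4)*(o^2 - 4) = (o - 5)*(o - 2)*(o + 2)*(o + 4)*(o + 2)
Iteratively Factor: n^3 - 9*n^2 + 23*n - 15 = (n - 1)*(n^2 - 8*n + 15) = (n - 3)*(n - 1)*(n - 5)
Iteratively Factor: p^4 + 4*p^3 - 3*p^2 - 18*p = (p)*(p^3 + 4*p^2 - 3*p - 18) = p*(p + 3)*(p^2 + p - 6) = p*(p + 3)^2*(p - 2)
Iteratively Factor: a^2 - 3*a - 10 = (a - 5)*(a + 2)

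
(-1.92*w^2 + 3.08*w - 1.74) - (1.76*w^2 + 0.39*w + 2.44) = -3.68*w^2 + 2.69*w - 4.18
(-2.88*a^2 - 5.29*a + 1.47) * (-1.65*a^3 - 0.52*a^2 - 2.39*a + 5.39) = 4.752*a^5 + 10.2261*a^4 + 7.2085*a^3 - 3.6445*a^2 - 32.0264*a + 7.9233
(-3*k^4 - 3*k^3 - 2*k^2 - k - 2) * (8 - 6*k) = 18*k^5 - 6*k^4 - 12*k^3 - 10*k^2 + 4*k - 16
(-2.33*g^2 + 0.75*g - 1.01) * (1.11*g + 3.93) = -2.5863*g^3 - 8.3244*g^2 + 1.8264*g - 3.9693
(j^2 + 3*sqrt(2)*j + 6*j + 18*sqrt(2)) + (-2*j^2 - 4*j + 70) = -j^2 + 2*j + 3*sqrt(2)*j + 18*sqrt(2) + 70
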